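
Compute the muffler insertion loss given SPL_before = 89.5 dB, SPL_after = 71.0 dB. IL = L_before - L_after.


Insertion loss = SPL without muffler - SPL with muffler
IL = 89.5 - 71.0 = 18.5 dB


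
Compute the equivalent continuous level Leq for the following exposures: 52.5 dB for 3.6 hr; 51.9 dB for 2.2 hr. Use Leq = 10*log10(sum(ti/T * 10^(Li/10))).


T_total = 3.6 + 2.2 = 5.8 hr
(3.6/5.8) * 10^(52.5/10) = 110376
(2.2/5.8) * 10^(51.9/10) = 58748.2
Sum = 110376 + 58748.2 = 169124
Leq = 10*log10(169124) = 52.282 dB


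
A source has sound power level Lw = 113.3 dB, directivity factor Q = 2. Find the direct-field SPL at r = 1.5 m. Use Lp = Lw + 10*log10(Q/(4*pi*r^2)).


4*pi*r^2 = 4*pi*1.5^2 = 28.2743 m^2
Q / (4*pi*r^2) = 2 / 28.2743 = 0.0707356
Lp = 113.3 + 10*log10(0.0707356) = 101.8 dB


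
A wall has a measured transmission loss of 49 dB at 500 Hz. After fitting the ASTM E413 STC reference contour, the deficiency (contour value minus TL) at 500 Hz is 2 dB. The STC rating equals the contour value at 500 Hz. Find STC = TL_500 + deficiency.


By ASTM E413, STC = value of the fitted reference contour at 500 Hz.
Contour value at 500 Hz = TL_500 + deficiency = 49 + 2 = 51
STC = 51


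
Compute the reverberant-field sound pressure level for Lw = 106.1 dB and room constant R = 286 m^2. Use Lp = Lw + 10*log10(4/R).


4/R = 4/286 = 0.013986
Lp = 106.1 + 10*log10(0.013986) = 87.557 dB


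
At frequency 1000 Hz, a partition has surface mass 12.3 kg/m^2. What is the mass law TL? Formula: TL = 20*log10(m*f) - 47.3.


m * f = 12.3 * 1000 = 12300
20*log10(12300) = 81.7981 dB
TL = 81.7981 - 47.3 = 34.498 dB


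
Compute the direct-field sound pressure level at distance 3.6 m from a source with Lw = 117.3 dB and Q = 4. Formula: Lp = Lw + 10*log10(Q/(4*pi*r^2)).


4*pi*r^2 = 4*pi*3.6^2 = 162.86 m^2
Q / (4*pi*r^2) = 4 / 162.86 = 0.024561
Lp = 117.3 + 10*log10(0.024561) = 101.2 dB


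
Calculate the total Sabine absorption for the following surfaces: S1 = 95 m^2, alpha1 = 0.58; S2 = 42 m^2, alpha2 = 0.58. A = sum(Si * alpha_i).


95 * 0.58 = 55.1
42 * 0.58 = 24.36
A_total = 55.1 + 24.36 = 79.46 m^2


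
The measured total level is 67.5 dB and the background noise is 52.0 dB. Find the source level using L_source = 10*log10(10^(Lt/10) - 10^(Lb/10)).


10^(67.5/10) = 5.62341e+06
10^(52.0/10) = 158489
Difference = 5.62341e+06 - 158489 = 5.46492e+06
L_source = 10*log10(5.46492e+06) = 67.376 dB


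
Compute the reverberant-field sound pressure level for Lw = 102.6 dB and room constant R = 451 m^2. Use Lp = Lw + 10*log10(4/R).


4/R = 4/451 = 0.00886918
Lp = 102.6 + 10*log10(0.00886918) = 82.079 dB


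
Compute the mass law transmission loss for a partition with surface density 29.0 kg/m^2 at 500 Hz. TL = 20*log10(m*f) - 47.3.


m * f = 29.0 * 500 = 14500
20*log10(14500) = 83.2274 dB
TL = 83.2274 - 47.3 = 35.927 dB


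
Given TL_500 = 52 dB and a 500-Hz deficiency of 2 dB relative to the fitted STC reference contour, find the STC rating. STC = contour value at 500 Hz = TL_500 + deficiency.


By ASTM E413, STC = value of the fitted reference contour at 500 Hz.
Contour value at 500 Hz = TL_500 + deficiency = 52 + 2 = 54
STC = 54


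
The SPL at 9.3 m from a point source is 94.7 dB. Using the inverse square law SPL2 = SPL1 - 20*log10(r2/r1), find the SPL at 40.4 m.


r2/r1 = 40.4/9.3 = 4.34409
Correction = 20*log10(4.34409) = 12.758 dB
SPL2 = 94.7 - 12.758 = 81.942 dB


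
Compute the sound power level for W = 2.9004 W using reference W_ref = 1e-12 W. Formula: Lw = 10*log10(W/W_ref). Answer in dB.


W / W_ref = 2.9004 / 1e-12 = 2.9004e+12
Lw = 10 * log10(2.9004e+12) = 124.62 dB


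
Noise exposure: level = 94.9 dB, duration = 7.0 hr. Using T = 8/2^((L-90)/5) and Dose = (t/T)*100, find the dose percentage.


T_allowed = 8 / 2^((94.9 - 90)/5) = 4.05584 hr
Dose = 7.0 / 4.05584 * 100 = 172.59 %


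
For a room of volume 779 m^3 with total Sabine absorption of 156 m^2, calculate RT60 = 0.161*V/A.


RT60 = 0.161 * 779 / 156 = 0.80397 s


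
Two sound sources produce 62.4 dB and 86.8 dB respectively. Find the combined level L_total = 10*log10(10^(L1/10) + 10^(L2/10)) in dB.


10^(62.4/10) = 1.7378e+06
10^(86.8/10) = 4.7863e+08
Sum = 1.7378e+06 + 4.7863e+08 = 4.80368e+08
L_total = 10*log10(4.80368e+08) = 86.816 dB


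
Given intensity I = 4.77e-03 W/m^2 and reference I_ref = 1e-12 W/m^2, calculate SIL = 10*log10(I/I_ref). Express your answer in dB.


I / I_ref = 4.77e-03 / 1e-12 = 4.77e+09
SIL = 10 * log10(4.77e+09) = 96.785 dB


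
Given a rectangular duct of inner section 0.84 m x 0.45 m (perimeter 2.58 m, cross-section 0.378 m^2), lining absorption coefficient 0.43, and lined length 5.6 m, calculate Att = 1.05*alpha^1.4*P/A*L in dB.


alpha^1.4 = 0.43^1.4 = 0.3068
Attenuation rate = 1.05 * alpha^1.4 * P / A
= 1.05 * 0.3068 * 2.58 / 0.378 = 2.19873 dB/m
Total Att = 2.19873 * 5.6 = 12.313 dB


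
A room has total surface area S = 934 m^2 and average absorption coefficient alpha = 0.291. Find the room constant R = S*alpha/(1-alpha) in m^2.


R = 934 * 0.291 / (1 - 0.291) = 383.35 m^2


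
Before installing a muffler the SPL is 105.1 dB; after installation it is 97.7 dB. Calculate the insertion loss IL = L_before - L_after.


Insertion loss = SPL without muffler - SPL with muffler
IL = 105.1 - 97.7 = 7.4 dB


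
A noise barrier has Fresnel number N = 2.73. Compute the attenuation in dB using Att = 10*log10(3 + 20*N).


3 + 20*N = 3 + 20*2.73 = 57.6
Att = 10*log10(57.6) = 17.604 dB


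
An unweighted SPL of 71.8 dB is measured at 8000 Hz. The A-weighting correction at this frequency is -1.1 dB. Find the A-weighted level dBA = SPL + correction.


A-weighting table: 8000 Hz -> -1.1 dB correction
SPL_A = SPL + correction = 71.8 + (-1.1) = 70.7 dBA


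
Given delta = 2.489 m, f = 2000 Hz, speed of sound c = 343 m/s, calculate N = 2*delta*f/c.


N = 2*delta*f/c = 2*delta/lambda, where lambda = c/f
lambda = 343 / 2000 = 0.1715 m
N = 2 * 2.489 / 0.1715 = 29.026


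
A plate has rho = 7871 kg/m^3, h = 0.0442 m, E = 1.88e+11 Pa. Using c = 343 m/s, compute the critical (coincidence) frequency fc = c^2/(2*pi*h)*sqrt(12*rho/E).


12*rho/E = 12*7871/1.88e+11 = 5.02404e-07
sqrt(12*rho/E) = sqrt(5.02404e-07) = 0.000708805
c^2/(2*pi*h) = 343^2/(2*pi*0.0442) = 423629
fc = 423629 * 0.000708805 = 300.27 Hz


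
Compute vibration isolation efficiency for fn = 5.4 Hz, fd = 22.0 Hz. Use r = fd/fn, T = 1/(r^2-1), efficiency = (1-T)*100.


r = 22.0 / 5.4 = 4.07407
r^2 - 1 = 4.07407^2 - 1 = 15.598
T = 1/15.598 = 0.0641108
Efficiency = (1 - 0.0641108)*100 = 93.589 %


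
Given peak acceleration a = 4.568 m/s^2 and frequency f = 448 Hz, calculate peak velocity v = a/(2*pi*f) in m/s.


omega = 2*pi*f = 2*pi*448 = 2814.87 rad/s
v = a / omega = 4.568 / 2814.87 = 0.0016228 m/s


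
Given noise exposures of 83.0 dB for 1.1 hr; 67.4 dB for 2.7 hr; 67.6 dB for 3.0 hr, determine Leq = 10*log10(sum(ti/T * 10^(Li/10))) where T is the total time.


T_total = 1.1 + 2.7 + 3.0 = 6.8 hr
(1.1/6.8) * 10^(83.0/10) = 3.22763e+07
(2.7/6.8) * 10^(67.4/10) = 2.182e+06
(3.0/6.8) * 10^(67.6/10) = 2.53871e+06
Sum = 3.22763e+07 + 2.182e+06 + 2.53871e+06 = 3.6997e+07
Leq = 10*log10(3.6997e+07) = 75.682 dB


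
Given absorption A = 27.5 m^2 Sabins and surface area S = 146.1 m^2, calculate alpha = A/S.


Absorption coefficient = absorbed power / incident power
alpha = A / S = 27.5 / 146.1 = 0.18823


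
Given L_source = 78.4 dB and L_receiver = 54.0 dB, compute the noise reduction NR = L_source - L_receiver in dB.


NR = L_source - L_receiver (difference between source and receiving room levels)
NR = 78.4 - 54.0 = 24.4 dB


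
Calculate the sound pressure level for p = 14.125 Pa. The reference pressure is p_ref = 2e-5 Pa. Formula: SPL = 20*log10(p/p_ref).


p / p_ref = 14.125 / 2e-5 = 706250
SPL = 20 * log10(706250) = 116.98 dB


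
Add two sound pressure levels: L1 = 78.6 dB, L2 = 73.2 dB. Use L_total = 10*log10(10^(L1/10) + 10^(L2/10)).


10^(78.6/10) = 7.24436e+07
10^(73.2/10) = 2.0893e+07
Sum = 7.24436e+07 + 2.0893e+07 = 9.33366e+07
L_total = 10*log10(9.33366e+07) = 79.701 dB


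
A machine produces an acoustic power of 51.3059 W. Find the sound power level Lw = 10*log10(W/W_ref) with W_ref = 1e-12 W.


W / W_ref = 51.3059 / 1e-12 = 5.13059e+13
Lw = 10 * log10(5.13059e+13) = 137.1 dB


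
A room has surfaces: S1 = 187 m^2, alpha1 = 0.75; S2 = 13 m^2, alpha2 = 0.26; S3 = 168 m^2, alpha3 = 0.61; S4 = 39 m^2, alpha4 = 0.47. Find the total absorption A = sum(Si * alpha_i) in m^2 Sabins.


187 * 0.75 = 140.25
13 * 0.26 = 3.38
168 * 0.61 = 102.48
39 * 0.47 = 18.33
A_total = 140.25 + 3.38 + 102.48 + 18.33 = 264.44 m^2


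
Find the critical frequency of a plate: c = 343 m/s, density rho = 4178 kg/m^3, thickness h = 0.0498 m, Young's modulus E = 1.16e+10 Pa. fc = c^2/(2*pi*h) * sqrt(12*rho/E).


12*rho/E = 12*4178/1.16e+10 = 4.32207e-06
sqrt(12*rho/E) = sqrt(4.32207e-06) = 0.00207896
c^2/(2*pi*h) = 343^2/(2*pi*0.0498) = 375992
fc = 375992 * 0.00207896 = 781.67 Hz


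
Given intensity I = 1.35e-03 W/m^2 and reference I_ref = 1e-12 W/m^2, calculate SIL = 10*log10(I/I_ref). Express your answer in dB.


I / I_ref = 1.35e-03 / 1e-12 = 1.35e+09
SIL = 10 * log10(1.35e+09) = 91.303 dB


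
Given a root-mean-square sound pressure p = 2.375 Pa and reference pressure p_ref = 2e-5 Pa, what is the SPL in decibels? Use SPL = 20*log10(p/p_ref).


p / p_ref = 2.375 / 2e-5 = 118750
SPL = 20 * log10(118750) = 101.49 dB


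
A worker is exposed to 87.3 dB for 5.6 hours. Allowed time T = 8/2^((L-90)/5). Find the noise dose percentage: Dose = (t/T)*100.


T_allowed = 8 / 2^((87.3 - 90)/5) = 11.6318 hr
Dose = 5.6 / 11.6318 * 100 = 48.144 %


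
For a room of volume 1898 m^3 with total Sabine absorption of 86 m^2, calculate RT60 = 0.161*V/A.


RT60 = 0.161 * 1898 / 86 = 3.5532 s


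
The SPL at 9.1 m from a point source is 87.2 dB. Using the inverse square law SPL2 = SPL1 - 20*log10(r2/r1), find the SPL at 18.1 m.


r2/r1 = 18.1/9.1 = 1.98901
Correction = 20*log10(1.98901) = 5.97274 dB
SPL2 = 87.2 - 5.97274 = 81.227 dB


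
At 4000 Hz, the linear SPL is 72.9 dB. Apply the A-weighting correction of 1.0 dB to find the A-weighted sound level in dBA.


A-weighting table: 4000 Hz -> 1.0 dB correction
SPL_A = SPL + correction = 72.9 + (1.0) = 73.9 dBA


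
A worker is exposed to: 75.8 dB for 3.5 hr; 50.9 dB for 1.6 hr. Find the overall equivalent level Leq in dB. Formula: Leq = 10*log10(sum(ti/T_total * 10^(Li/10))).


T_total = 3.5 + 1.6 = 5.1 hr
(3.5/5.1) * 10^(75.8/10) = 2.60914e+07
(1.6/5.1) * 10^(50.9/10) = 38596.7
Sum = 2.60914e+07 + 38596.7 = 2.613e+07
Leq = 10*log10(2.613e+07) = 74.171 dB


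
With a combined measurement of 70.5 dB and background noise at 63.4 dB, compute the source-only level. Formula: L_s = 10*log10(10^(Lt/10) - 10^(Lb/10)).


10^(70.5/10) = 1.12202e+07
10^(63.4/10) = 2.18776e+06
Difference = 1.12202e+07 - 2.18776e+06 = 9.03244e+06
L_source = 10*log10(9.03244e+06) = 69.558 dB


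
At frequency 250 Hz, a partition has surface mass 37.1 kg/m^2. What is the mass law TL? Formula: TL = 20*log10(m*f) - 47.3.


m * f = 37.1 * 250 = 9275
20*log10(9275) = 79.3463 dB
TL = 79.3463 - 47.3 = 32.046 dB


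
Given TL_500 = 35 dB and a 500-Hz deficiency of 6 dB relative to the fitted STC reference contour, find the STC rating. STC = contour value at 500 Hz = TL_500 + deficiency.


By ASTM E413, STC = value of the fitted reference contour at 500 Hz.
Contour value at 500 Hz = TL_500 + deficiency = 35 + 6 = 41
STC = 41


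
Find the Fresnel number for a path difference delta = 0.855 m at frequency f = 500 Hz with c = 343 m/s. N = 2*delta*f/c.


N = 2*delta*f/c = 2*delta/lambda, where lambda = c/f
lambda = 343 / 500 = 0.686 m
N = 2 * 0.855 / 0.686 = 2.4927


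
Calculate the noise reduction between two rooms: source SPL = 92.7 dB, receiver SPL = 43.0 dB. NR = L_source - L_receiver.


NR = L_source - L_receiver (difference between source and receiving room levels)
NR = 92.7 - 43.0 = 49.7 dB


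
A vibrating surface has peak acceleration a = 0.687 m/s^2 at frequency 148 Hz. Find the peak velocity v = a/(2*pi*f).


omega = 2*pi*f = 2*pi*148 = 929.911 rad/s
v = a / omega = 0.687 / 929.911 = 0.00073878 m/s


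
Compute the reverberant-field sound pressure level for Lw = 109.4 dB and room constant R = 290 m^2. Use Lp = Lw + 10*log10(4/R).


4/R = 4/290 = 0.0137931
Lp = 109.4 + 10*log10(0.0137931) = 90.797 dB


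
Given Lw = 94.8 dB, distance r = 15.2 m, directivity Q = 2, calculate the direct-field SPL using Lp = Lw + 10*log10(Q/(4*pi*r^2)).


4*pi*r^2 = 4*pi*15.2^2 = 2903.33 m^2
Q / (4*pi*r^2) = 2 / 2903.33 = 0.000688864
Lp = 94.8 + 10*log10(0.000688864) = 63.181 dB


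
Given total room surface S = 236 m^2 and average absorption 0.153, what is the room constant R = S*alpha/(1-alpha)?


R = 236 * 0.153 / (1 - 0.153) = 42.63 m^2


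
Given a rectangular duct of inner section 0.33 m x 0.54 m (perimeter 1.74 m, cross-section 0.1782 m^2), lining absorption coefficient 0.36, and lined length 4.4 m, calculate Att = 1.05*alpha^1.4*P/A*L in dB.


alpha^1.4 = 0.36^1.4 = 0.239234
Attenuation rate = 1.05 * alpha^1.4 * P / A
= 1.05 * 0.239234 * 1.74 / 0.1782 = 2.45275 dB/m
Total Att = 2.45275 * 4.4 = 10.792 dB


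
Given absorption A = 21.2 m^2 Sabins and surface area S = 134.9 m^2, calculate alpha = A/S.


Absorption coefficient = absorbed power / incident power
alpha = A / S = 21.2 / 134.9 = 0.15715


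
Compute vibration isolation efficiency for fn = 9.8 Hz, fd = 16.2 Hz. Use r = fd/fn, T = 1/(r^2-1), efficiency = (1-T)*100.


r = 16.2 / 9.8 = 1.65306
r^2 - 1 = 1.65306^2 - 1 = 1.73261
T = 1/1.73261 = 0.577164
Efficiency = (1 - 0.577164)*100 = 42.284 %


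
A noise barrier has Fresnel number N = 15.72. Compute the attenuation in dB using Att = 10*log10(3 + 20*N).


3 + 20*N = 3 + 20*15.72 = 317.4
Att = 10*log10(317.4) = 25.016 dB


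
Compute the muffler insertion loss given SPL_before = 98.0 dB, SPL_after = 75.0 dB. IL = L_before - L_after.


Insertion loss = SPL without muffler - SPL with muffler
IL = 98.0 - 75.0 = 23 dB


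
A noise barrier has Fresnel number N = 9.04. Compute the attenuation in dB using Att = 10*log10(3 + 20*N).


3 + 20*N = 3 + 20*9.04 = 183.8
Att = 10*log10(183.8) = 22.643 dB


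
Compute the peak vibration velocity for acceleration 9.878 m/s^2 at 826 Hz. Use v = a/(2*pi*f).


omega = 2*pi*f = 2*pi*826 = 5189.91 rad/s
v = a / omega = 9.878 / 5189.91 = 0.0019033 m/s


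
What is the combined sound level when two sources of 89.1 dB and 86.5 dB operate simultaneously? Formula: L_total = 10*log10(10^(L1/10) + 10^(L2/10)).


10^(89.1/10) = 8.12831e+08
10^(86.5/10) = 4.46684e+08
Sum = 8.12831e+08 + 4.46684e+08 = 1.25952e+09
L_total = 10*log10(1.25952e+09) = 91.002 dB


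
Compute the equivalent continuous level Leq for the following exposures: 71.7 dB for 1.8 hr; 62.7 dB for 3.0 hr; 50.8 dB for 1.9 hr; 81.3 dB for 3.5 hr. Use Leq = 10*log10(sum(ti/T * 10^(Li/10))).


T_total = 1.8 + 3.0 + 1.9 + 3.5 = 10.2 hr
(1.8/10.2) * 10^(71.7/10) = 2.61019e+06
(3.0/10.2) * 10^(62.7/10) = 547673
(1.9/10.2) * 10^(50.8/10) = 22395.1
(3.5/10.2) * 10^(81.3/10) = 4.62879e+07
Sum = 2.61019e+06 + 547673 + 22395.1 + 4.62879e+07 = 4.94682e+07
Leq = 10*log10(4.94682e+07) = 76.943 dB


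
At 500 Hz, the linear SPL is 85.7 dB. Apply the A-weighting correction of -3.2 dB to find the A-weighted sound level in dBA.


A-weighting table: 500 Hz -> -3.2 dB correction
SPL_A = SPL + correction = 85.7 + (-3.2) = 82.5 dBA


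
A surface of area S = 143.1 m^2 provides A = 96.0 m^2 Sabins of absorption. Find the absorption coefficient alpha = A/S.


Absorption coefficient = absorbed power / incident power
alpha = A / S = 96.0 / 143.1 = 0.67086


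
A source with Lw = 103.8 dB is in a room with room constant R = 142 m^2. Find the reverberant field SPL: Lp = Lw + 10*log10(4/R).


4/R = 4/142 = 0.028169
Lp = 103.8 + 10*log10(0.028169) = 88.298 dB


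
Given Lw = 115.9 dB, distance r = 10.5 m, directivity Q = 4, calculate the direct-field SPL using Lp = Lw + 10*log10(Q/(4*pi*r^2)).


4*pi*r^2 = 4*pi*10.5^2 = 1385.44 m^2
Q / (4*pi*r^2) = 4 / 1385.44 = 0.00288717
Lp = 115.9 + 10*log10(0.00288717) = 90.505 dB


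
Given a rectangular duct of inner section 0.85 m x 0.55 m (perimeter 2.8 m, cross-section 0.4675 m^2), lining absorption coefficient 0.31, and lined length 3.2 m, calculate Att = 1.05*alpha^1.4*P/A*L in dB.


alpha^1.4 = 0.31^1.4 = 0.194047
Attenuation rate = 1.05 * alpha^1.4 * P / A
= 1.05 * 0.194047 * 2.8 / 0.4675 = 1.22032 dB/m
Total Att = 1.22032 * 3.2 = 3.905 dB


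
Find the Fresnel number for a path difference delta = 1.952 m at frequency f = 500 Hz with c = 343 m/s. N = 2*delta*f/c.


N = 2*delta*f/c = 2*delta/lambda, where lambda = c/f
lambda = 343 / 500 = 0.686 m
N = 2 * 1.952 / 0.686 = 5.691


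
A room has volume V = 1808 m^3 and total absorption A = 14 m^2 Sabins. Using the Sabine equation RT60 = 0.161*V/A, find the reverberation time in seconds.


RT60 = 0.161 * 1808 / 14 = 20.792 s


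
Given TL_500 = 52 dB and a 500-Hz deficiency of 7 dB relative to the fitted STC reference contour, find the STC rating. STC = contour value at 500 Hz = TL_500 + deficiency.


By ASTM E413, STC = value of the fitted reference contour at 500 Hz.
Contour value at 500 Hz = TL_500 + deficiency = 52 + 7 = 59
STC = 59


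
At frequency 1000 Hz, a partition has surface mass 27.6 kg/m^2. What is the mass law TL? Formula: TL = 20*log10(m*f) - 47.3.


m * f = 27.6 * 1000 = 27600
20*log10(27600) = 88.8182 dB
TL = 88.8182 - 47.3 = 41.518 dB


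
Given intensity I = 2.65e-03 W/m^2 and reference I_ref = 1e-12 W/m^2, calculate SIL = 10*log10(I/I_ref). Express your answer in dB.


I / I_ref = 2.65e-03 / 1e-12 = 2.65e+09
SIL = 10 * log10(2.65e+09) = 94.232 dB


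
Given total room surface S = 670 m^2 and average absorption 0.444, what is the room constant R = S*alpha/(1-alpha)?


R = 670 * 0.444 / (1 - 0.444) = 535.04 m^2


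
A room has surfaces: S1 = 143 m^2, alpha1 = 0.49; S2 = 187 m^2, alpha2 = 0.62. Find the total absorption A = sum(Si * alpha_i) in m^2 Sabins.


143 * 0.49 = 70.07
187 * 0.62 = 115.94
A_total = 70.07 + 115.94 = 186.01 m^2


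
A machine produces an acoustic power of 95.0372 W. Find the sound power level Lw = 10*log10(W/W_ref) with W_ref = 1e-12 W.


W / W_ref = 95.0372 / 1e-12 = 9.50372e+13
Lw = 10 * log10(9.50372e+13) = 139.78 dB


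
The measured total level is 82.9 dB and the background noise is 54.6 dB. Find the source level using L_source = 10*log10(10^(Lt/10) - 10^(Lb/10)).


10^(82.9/10) = 1.94984e+08
10^(54.6/10) = 288403
Difference = 1.94984e+08 - 288403 = 1.94696e+08
L_source = 10*log10(1.94696e+08) = 82.894 dB


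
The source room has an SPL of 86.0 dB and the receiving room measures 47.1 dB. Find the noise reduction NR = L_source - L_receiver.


NR = L_source - L_receiver (difference between source and receiving room levels)
NR = 86.0 - 47.1 = 38.9 dB


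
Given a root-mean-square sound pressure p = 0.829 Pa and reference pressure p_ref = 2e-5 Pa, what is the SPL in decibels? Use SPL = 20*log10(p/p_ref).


p / p_ref = 0.829 / 2e-5 = 41450
SPL = 20 * log10(41450) = 92.35 dB


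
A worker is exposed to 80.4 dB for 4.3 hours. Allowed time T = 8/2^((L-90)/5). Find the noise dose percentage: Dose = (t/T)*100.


T_allowed = 8 / 2^((80.4 - 90)/5) = 30.2738 hr
Dose = 4.3 / 30.2738 * 100 = 14.204 %


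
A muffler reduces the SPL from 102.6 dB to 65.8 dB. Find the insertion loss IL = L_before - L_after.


Insertion loss = SPL without muffler - SPL with muffler
IL = 102.6 - 65.8 = 36.8 dB


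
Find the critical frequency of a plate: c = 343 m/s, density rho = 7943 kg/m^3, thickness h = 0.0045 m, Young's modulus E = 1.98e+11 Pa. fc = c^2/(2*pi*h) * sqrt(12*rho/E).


12*rho/E = 12*7943/1.98e+11 = 4.81394e-07
sqrt(12*rho/E) = sqrt(4.81394e-07) = 0.000693826
c^2/(2*pi*h) = 343^2/(2*pi*0.0045) = 4.16098e+06
fc = 4.16098e+06 * 0.000693826 = 2887 Hz


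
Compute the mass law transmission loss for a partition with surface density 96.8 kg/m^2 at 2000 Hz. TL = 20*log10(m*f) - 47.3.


m * f = 96.8 * 2000 = 193600
20*log10(193600) = 105.738 dB
TL = 105.738 - 47.3 = 58.438 dB


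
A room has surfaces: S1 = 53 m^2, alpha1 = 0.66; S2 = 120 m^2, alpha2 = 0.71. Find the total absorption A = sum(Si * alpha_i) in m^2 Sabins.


53 * 0.66 = 34.98
120 * 0.71 = 85.2
A_total = 34.98 + 85.2 = 120.18 m^2


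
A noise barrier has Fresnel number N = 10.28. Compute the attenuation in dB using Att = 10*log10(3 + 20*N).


3 + 20*N = 3 + 20*10.28 = 208.6
Att = 10*log10(208.6) = 23.193 dB


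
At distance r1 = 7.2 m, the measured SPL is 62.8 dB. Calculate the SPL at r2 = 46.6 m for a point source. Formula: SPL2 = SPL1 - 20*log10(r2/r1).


r2/r1 = 46.6/7.2 = 6.47222
Correction = 20*log10(6.47222) = 16.2211 dB
SPL2 = 62.8 - 16.2211 = 46.579 dB


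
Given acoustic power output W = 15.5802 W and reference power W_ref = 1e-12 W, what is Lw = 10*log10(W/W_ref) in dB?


W / W_ref = 15.5802 / 1e-12 = 1.55802e+13
Lw = 10 * log10(1.55802e+13) = 131.93 dB


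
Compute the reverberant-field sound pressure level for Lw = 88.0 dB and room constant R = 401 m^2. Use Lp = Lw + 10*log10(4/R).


4/R = 4/401 = 0.00997506
Lp = 88.0 + 10*log10(0.00997506) = 67.989 dB


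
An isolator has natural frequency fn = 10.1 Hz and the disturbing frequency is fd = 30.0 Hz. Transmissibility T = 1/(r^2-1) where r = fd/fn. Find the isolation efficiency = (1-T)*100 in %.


r = 30.0 / 10.1 = 2.9703
r^2 - 1 = 2.9703^2 - 1 = 7.82268
T = 1/7.82268 = 0.127833
Efficiency = (1 - 0.127833)*100 = 87.217 %


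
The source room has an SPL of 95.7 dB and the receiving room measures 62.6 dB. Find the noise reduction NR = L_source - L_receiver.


NR = L_source - L_receiver (difference between source and receiving room levels)
NR = 95.7 - 62.6 = 33.1 dB


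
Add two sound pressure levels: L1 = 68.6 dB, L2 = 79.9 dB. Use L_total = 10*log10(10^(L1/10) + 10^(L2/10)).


10^(68.6/10) = 7.24436e+06
10^(79.9/10) = 9.77237e+07
Sum = 7.24436e+06 + 9.77237e+07 = 1.04968e+08
L_total = 10*log10(1.04968e+08) = 80.211 dB


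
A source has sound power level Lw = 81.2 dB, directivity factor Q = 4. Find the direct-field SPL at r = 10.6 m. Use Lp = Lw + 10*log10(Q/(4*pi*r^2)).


4*pi*r^2 = 4*pi*10.6^2 = 1411.96 m^2
Q / (4*pi*r^2) = 4 / 1411.96 = 0.00283294
Lp = 81.2 + 10*log10(0.00283294) = 55.722 dB


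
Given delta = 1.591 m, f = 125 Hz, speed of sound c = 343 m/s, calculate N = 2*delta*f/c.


N = 2*delta*f/c = 2*delta/lambda, where lambda = c/f
lambda = 343 / 125 = 2.744 m
N = 2 * 1.591 / 2.744 = 1.1596


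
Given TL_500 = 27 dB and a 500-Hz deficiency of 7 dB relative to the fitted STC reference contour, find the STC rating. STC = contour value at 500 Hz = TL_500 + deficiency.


By ASTM E413, STC = value of the fitted reference contour at 500 Hz.
Contour value at 500 Hz = TL_500 + deficiency = 27 + 7 = 34
STC = 34


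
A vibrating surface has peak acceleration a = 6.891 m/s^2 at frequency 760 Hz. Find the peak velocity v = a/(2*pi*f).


omega = 2*pi*f = 2*pi*760 = 4775.22 rad/s
v = a / omega = 6.891 / 4775.22 = 0.0014431 m/s


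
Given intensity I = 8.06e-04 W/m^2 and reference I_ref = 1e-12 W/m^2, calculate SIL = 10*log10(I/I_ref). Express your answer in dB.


I / I_ref = 8.06e-04 / 1e-12 = 8.06e+08
SIL = 10 * log10(8.06e+08) = 89.063 dB


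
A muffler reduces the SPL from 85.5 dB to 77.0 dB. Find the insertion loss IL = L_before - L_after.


Insertion loss = SPL without muffler - SPL with muffler
IL = 85.5 - 77.0 = 8.5 dB


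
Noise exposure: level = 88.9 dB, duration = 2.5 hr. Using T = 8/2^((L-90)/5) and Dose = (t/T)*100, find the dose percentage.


T_allowed = 8 / 2^((88.9 - 90)/5) = 9.31787 hr
Dose = 2.5 / 9.31787 * 100 = 26.83 %


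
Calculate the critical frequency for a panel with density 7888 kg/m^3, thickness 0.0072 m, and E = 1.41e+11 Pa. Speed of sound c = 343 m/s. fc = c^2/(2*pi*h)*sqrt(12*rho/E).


12*rho/E = 12*7888/1.41e+11 = 6.71319e-07
sqrt(12*rho/E) = sqrt(6.71319e-07) = 0.000819341
c^2/(2*pi*h) = 343^2/(2*pi*0.0072) = 2.60061e+06
fc = 2.60061e+06 * 0.000819341 = 2130.8 Hz


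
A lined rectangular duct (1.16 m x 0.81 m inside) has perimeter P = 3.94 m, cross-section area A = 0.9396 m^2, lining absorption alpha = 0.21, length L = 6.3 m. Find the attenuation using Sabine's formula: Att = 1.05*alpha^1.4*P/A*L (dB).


alpha^1.4 = 0.21^1.4 = 0.112488
Attenuation rate = 1.05 * alpha^1.4 * P / A
= 1.05 * 0.112488 * 3.94 / 0.9396 = 0.495278 dB/m
Total Att = 0.495278 * 6.3 = 3.1203 dB


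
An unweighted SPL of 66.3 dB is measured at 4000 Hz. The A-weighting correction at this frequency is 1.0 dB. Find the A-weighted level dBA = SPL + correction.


A-weighting table: 4000 Hz -> 1.0 dB correction
SPL_A = SPL + correction = 66.3 + (1.0) = 67.3 dBA


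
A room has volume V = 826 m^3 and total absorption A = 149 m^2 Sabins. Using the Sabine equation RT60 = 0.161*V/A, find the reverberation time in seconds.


RT60 = 0.161 * 826 / 149 = 0.89252 s


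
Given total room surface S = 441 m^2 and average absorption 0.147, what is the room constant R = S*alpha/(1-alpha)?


R = 441 * 0.147 / (1 - 0.147) = 75.999 m^2


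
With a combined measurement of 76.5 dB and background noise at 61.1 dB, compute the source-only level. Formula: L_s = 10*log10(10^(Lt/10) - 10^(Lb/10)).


10^(76.5/10) = 4.46684e+07
10^(61.1/10) = 1.28825e+06
Difference = 4.46684e+07 - 1.28825e+06 = 4.33802e+07
L_source = 10*log10(4.33802e+07) = 76.373 dB


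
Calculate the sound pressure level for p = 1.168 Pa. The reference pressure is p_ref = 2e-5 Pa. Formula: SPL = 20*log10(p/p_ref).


p / p_ref = 1.168 / 2e-5 = 58400
SPL = 20 * log10(58400) = 95.328 dB


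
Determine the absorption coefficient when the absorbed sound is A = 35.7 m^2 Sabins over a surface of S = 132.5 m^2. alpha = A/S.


Absorption coefficient = absorbed power / incident power
alpha = A / S = 35.7 / 132.5 = 0.26943


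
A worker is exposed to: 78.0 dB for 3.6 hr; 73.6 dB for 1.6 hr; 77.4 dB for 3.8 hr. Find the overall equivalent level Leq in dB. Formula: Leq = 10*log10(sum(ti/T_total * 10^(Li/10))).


T_total = 3.6 + 1.6 + 3.8 = 9.0 hr
(3.6/9.0) * 10^(78.0/10) = 2.52383e+07
(1.6/9.0) * 10^(73.6/10) = 4.07265e+06
(3.8/9.0) * 10^(77.4/10) = 2.32028e+07
Sum = 2.52383e+07 + 4.07265e+06 + 2.32028e+07 = 5.25138e+07
Leq = 10*log10(5.25138e+07) = 77.203 dB


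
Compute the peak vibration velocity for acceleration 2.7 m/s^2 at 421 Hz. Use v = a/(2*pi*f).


omega = 2*pi*f = 2*pi*421 = 2645.22 rad/s
v = a / omega = 2.7 / 2645.22 = 0.0010207 m/s


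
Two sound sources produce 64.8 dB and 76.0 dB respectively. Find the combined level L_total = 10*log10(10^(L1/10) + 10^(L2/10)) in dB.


10^(64.8/10) = 3.01995e+06
10^(76.0/10) = 3.98107e+07
Sum = 3.01995e+06 + 3.98107e+07 = 4.28306e+07
L_total = 10*log10(4.28306e+07) = 76.318 dB


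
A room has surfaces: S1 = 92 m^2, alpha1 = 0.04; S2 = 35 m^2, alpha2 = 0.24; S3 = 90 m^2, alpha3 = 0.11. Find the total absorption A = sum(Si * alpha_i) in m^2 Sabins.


92 * 0.04 = 3.68
35 * 0.24 = 8.4
90 * 0.11 = 9.9
A_total = 3.68 + 8.4 + 9.9 = 21.98 m^2


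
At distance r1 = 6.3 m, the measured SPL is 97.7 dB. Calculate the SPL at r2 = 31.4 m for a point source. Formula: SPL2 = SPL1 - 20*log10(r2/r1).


r2/r1 = 31.4/6.3 = 4.98413
Correction = 20*log10(4.98413) = 13.9518 dB
SPL2 = 97.7 - 13.9518 = 83.748 dB


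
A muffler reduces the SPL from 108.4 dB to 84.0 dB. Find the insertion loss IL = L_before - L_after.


Insertion loss = SPL without muffler - SPL with muffler
IL = 108.4 - 84.0 = 24.4 dB


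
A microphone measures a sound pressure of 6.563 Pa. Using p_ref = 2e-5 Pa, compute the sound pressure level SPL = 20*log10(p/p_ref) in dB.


p / p_ref = 6.563 / 2e-5 = 328150
SPL = 20 * log10(328150) = 110.32 dB


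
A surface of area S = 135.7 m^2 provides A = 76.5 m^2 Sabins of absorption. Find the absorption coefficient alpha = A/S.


Absorption coefficient = absorbed power / incident power
alpha = A / S = 76.5 / 135.7 = 0.56374


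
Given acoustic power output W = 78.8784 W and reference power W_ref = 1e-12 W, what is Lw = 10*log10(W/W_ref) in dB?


W / W_ref = 78.8784 / 1e-12 = 7.88784e+13
Lw = 10 * log10(7.88784e+13) = 138.97 dB


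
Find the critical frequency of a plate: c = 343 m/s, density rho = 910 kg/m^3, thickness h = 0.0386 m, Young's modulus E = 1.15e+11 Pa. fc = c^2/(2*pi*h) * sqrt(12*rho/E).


12*rho/E = 12*910/1.15e+11 = 9.49565e-08
sqrt(12*rho/E) = sqrt(9.49565e-08) = 0.00030815
c^2/(2*pi*h) = 343^2/(2*pi*0.0386) = 485089
fc = 485089 * 0.00030815 = 149.48 Hz


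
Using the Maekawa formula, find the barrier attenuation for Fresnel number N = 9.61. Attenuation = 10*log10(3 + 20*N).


3 + 20*N = 3 + 20*9.61 = 195.2
Att = 10*log10(195.2) = 22.905 dB


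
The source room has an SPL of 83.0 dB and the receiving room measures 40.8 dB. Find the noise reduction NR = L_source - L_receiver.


NR = L_source - L_receiver (difference between source and receiving room levels)
NR = 83.0 - 40.8 = 42.2 dB


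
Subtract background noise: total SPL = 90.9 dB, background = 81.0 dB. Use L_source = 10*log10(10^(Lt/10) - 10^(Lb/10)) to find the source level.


10^(90.9/10) = 1.23027e+09
10^(81.0/10) = 1.25893e+08
Difference = 1.23027e+09 - 1.25893e+08 = 1.10438e+09
L_source = 10*log10(1.10438e+09) = 90.431 dB


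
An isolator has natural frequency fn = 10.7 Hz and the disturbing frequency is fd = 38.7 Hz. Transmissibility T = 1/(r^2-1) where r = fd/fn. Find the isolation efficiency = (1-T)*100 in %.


r = 38.7 / 10.7 = 3.61682
r^2 - 1 = 3.61682^2 - 1 = 12.0814
T = 1/12.0814 = 0.0827719
Efficiency = (1 - 0.0827719)*100 = 91.723 %


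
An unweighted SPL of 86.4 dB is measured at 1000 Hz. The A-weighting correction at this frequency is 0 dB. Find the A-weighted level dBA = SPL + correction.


A-weighting table: 1000 Hz -> 0 dB correction
SPL_A = SPL + correction = 86.4 + (0) = 86.4 dBA


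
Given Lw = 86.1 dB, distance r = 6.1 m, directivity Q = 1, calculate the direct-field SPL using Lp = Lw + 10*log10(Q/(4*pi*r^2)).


4*pi*r^2 = 4*pi*6.1^2 = 467.595 m^2
Q / (4*pi*r^2) = 1 / 467.595 = 0.0021386
Lp = 86.1 + 10*log10(0.0021386) = 59.401 dB


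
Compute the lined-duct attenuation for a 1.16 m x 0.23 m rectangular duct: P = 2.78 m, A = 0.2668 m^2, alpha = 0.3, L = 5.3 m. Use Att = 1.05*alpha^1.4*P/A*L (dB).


alpha^1.4 = 0.3^1.4 = 0.18534
Attenuation rate = 1.05 * alpha^1.4 * P / A
= 1.05 * 0.18534 * 2.78 / 0.2668 = 2.02776 dB/m
Total Att = 2.02776 * 5.3 = 10.747 dB


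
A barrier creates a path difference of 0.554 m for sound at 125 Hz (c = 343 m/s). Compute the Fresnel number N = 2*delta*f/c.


N = 2*delta*f/c = 2*delta/lambda, where lambda = c/f
lambda = 343 / 125 = 2.744 m
N = 2 * 0.554 / 2.744 = 0.40379


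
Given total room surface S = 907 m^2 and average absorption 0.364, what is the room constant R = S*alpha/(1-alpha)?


R = 907 * 0.364 / (1 - 0.364) = 519.1 m^2


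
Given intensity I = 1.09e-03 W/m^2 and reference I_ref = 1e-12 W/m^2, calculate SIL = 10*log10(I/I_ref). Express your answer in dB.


I / I_ref = 1.09e-03 / 1e-12 = 1.09e+09
SIL = 10 * log10(1.09e+09) = 90.374 dB


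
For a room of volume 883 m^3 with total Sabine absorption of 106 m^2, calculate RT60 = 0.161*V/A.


RT60 = 0.161 * 883 / 106 = 1.3412 s


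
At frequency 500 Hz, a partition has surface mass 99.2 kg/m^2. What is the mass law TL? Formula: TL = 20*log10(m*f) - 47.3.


m * f = 99.2 * 500 = 49600
20*log10(49600) = 93.9096 dB
TL = 93.9096 - 47.3 = 46.61 dB


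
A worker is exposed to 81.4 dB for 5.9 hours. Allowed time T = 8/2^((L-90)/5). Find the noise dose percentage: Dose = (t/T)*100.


T_allowed = 8 / 2^((81.4 - 90)/5) = 26.3549 hr
Dose = 5.9 / 26.3549 * 100 = 22.387 %


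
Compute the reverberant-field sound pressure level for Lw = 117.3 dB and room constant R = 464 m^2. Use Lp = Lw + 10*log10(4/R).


4/R = 4/464 = 0.00862069
Lp = 117.3 + 10*log10(0.00862069) = 96.655 dB


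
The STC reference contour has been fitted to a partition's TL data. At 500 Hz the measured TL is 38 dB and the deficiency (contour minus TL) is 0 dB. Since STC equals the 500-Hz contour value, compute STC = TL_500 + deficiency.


By ASTM E413, STC = value of the fitted reference contour at 500 Hz.
Contour value at 500 Hz = TL_500 + deficiency = 38 + 0 = 38
STC = 38


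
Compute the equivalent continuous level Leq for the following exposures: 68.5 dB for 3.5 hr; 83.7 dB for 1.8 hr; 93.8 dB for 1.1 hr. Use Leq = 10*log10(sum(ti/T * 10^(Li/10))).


T_total = 3.5 + 1.8 + 1.1 = 6.4 hr
(3.5/6.4) * 10^(68.5/10) = 3.87158e+06
(1.8/6.4) * 10^(83.7/10) = 6.59314e+07
(1.1/6.4) * 10^(93.8/10) = 4.12299e+08
Sum = 3.87158e+06 + 6.59314e+07 + 4.12299e+08 = 4.82102e+08
Leq = 10*log10(4.82102e+08) = 86.831 dB


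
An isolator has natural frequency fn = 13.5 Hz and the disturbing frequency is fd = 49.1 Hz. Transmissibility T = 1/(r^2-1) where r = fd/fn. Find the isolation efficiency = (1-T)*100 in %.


r = 49.1 / 13.5 = 3.63704
r^2 - 1 = 3.63704^2 - 1 = 12.2281
T = 1/12.2281 = 0.0817789
Efficiency = (1 - 0.0817789)*100 = 91.822 %


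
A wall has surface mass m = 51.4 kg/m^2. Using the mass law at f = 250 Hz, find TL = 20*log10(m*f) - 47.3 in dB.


m * f = 51.4 * 250 = 12850
20*log10(12850) = 82.1781 dB
TL = 82.1781 - 47.3 = 34.878 dB


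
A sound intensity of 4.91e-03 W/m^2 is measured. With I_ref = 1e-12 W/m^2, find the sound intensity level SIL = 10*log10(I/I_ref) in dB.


I / I_ref = 4.91e-03 / 1e-12 = 4.91e+09
SIL = 10 * log10(4.91e+09) = 96.911 dB


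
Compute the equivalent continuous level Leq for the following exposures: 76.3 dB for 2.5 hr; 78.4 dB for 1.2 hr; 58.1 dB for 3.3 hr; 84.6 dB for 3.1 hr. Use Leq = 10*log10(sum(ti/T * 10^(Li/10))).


T_total = 2.5 + 1.2 + 3.3 + 3.1 = 10.1 hr
(2.5/10.1) * 10^(76.3/10) = 1.05589e+07
(1.2/10.1) * 10^(78.4/10) = 8.21977e+06
(3.3/10.1) * 10^(58.1/10) = 210956
(3.1/10.1) * 10^(84.6/10) = 8.85198e+07
Sum = 1.05589e+07 + 8.21977e+06 + 210956 + 8.85198e+07 = 1.07509e+08
Leq = 10*log10(1.07509e+08) = 80.314 dB


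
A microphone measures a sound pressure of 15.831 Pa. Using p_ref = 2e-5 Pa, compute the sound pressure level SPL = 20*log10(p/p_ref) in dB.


p / p_ref = 15.831 / 2e-5 = 791550
SPL = 20 * log10(791550) = 117.97 dB


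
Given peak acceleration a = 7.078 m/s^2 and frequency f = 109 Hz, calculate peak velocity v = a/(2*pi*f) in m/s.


omega = 2*pi*f = 2*pi*109 = 684.867 rad/s
v = a / omega = 7.078 / 684.867 = 0.010335 m/s


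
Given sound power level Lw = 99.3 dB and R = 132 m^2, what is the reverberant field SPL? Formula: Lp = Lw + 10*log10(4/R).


4/R = 4/132 = 0.030303
Lp = 99.3 + 10*log10(0.030303) = 84.115 dB


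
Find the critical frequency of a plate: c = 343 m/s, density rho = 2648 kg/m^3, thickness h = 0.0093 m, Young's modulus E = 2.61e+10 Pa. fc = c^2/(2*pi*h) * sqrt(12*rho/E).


12*rho/E = 12*2648/2.61e+10 = 1.21747e-06
sqrt(12*rho/E) = sqrt(1.21747e-06) = 0.00110339
c^2/(2*pi*h) = 343^2/(2*pi*0.0093) = 2.01338e+06
fc = 2.01338e+06 * 0.00110339 = 2221.5 Hz


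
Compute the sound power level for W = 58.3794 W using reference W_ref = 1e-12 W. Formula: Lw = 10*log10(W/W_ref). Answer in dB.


W / W_ref = 58.3794 / 1e-12 = 5.83794e+13
Lw = 10 * log10(5.83794e+13) = 137.66 dB


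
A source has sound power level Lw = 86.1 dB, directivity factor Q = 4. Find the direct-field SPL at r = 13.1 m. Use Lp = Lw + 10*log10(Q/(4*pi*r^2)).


4*pi*r^2 = 4*pi*13.1^2 = 2156.51 m^2
Q / (4*pi*r^2) = 4 / 2156.51 = 0.00185485
Lp = 86.1 + 10*log10(0.00185485) = 58.783 dB


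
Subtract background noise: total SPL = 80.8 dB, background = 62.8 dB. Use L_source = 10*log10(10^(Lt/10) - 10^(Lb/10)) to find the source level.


10^(80.8/10) = 1.20226e+08
10^(62.8/10) = 1.90546e+06
Difference = 1.20226e+08 - 1.90546e+06 = 1.18321e+08
L_source = 10*log10(1.18321e+08) = 80.731 dB


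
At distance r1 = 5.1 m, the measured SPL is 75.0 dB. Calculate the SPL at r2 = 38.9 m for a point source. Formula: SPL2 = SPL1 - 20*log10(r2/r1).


r2/r1 = 38.9/5.1 = 7.62745
Correction = 20*log10(7.62745) = 17.6476 dB
SPL2 = 75.0 - 17.6476 = 57.352 dB


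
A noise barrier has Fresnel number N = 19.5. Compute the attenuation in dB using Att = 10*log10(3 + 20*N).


3 + 20*N = 3 + 20*19.5 = 393
Att = 10*log10(393) = 25.944 dB


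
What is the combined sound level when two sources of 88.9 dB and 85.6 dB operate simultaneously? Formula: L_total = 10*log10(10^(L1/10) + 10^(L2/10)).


10^(88.9/10) = 7.76247e+08
10^(85.6/10) = 3.63078e+08
Sum = 7.76247e+08 + 3.63078e+08 = 1.13932e+09
L_total = 10*log10(1.13932e+09) = 90.566 dB


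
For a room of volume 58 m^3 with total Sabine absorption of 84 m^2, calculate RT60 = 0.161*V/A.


RT60 = 0.161 * 58 / 84 = 0.11117 s


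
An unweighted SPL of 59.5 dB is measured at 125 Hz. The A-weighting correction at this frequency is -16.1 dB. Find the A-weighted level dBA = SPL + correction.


A-weighting table: 125 Hz -> -16.1 dB correction
SPL_A = SPL + correction = 59.5 + (-16.1) = 43.4 dBA


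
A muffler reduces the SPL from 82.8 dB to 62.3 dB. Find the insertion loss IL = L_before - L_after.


Insertion loss = SPL without muffler - SPL with muffler
IL = 82.8 - 62.3 = 20.5 dB


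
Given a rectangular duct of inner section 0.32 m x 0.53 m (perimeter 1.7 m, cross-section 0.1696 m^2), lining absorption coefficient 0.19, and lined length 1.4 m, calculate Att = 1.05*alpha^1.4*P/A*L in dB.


alpha^1.4 = 0.19^1.4 = 0.0977811
Attenuation rate = 1.05 * alpha^1.4 * P / A
= 1.05 * 0.0977811 * 1.7 / 0.1696 = 1.02912 dB/m
Total Att = 1.02912 * 1.4 = 1.4408 dB


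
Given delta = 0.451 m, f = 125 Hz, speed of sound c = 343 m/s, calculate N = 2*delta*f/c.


N = 2*delta*f/c = 2*delta/lambda, where lambda = c/f
lambda = 343 / 125 = 2.744 m
N = 2 * 0.451 / 2.744 = 0.32872


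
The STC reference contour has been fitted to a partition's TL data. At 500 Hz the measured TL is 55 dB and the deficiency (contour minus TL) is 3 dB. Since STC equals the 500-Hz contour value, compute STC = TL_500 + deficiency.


By ASTM E413, STC = value of the fitted reference contour at 500 Hz.
Contour value at 500 Hz = TL_500 + deficiency = 55 + 3 = 58
STC = 58


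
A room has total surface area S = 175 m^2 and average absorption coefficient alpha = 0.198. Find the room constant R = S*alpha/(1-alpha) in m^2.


R = 175 * 0.198 / (1 - 0.198) = 43.204 m^2


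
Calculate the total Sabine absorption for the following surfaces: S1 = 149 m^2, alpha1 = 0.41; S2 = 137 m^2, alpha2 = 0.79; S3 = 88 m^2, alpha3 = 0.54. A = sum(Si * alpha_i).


149 * 0.41 = 61.09
137 * 0.79 = 108.23
88 * 0.54 = 47.52
A_total = 61.09 + 108.23 + 47.52 = 216.84 m^2


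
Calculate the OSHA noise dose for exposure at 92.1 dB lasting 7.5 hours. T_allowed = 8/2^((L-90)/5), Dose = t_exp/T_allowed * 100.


T_allowed = 8 / 2^((92.1 - 90)/5) = 5.9794 hr
Dose = 7.5 / 5.9794 * 100 = 125.43 %


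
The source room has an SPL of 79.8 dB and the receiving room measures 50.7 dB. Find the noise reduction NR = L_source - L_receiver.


NR = L_source - L_receiver (difference between source and receiving room levels)
NR = 79.8 - 50.7 = 29.1 dB


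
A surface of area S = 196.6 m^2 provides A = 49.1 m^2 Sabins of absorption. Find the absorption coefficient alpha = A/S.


Absorption coefficient = absorbed power / incident power
alpha = A / S = 49.1 / 196.6 = 0.24975
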